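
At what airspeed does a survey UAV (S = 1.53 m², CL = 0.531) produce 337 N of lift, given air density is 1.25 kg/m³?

L = ½ρv²S·CL ⇒ v = √(2L/(ρ·S·CL))
v = √(2 × 337 / (1.25 × 1.53 × 0.531)) = √663.7 = 25.8 m/s

v = 25.8 m/s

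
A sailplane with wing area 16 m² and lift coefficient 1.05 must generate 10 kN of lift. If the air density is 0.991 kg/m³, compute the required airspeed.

v = 34.7 m/s

L = ½ρv²S·CL ⇒ v = √(2L/(ρ·S·CL))
v = √(2 × 10000 / (0.991 × 16 × 1.05)) = √1201 = 34.7 m/s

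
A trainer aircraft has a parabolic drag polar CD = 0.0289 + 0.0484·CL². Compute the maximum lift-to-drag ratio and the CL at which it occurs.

(L/D)max = 13.4, at CL = 0.773

For CD = CD0 + K·CL², (L/D)max occurs at CL* = √(CD0/K) and equals 1/(2√(K·CD0)).
(L/D)max = 1/(2√(0.0484 × 0.0289)) = 1/(2 × 0.0374) = 13.4
CL* = √(0.0289/0.0484) = 0.773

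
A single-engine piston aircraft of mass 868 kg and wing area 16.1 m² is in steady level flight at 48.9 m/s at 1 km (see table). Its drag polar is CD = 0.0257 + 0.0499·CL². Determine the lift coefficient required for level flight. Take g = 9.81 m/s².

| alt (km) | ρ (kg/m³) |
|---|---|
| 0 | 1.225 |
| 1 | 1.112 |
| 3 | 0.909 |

At 1 km, from the table: ρ = 1.112 kg/m³.
Weight W = mg = 868 × 9.81 = 8515.1 N; in level flight L = W.
q = ½ρv² = ½ × 1.112 × 48.9² = 1330 Pa.
CL = W/(q·S) = 8515.1 / (1330 × 16.1) = 0.3978.

CL = 0.398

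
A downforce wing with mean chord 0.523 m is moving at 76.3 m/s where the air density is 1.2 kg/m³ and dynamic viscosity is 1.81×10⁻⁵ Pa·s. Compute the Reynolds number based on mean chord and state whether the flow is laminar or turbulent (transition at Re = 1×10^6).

Re = ρ·v·c/μ = 1.2 × 76.3 × 0.523 / (1.81×10⁻⁵) = 2.65×10^6
Since 2.65×10^6 > 1×10^6, the flow is turbulent.

Re = 2.65×10^6 (turbulent)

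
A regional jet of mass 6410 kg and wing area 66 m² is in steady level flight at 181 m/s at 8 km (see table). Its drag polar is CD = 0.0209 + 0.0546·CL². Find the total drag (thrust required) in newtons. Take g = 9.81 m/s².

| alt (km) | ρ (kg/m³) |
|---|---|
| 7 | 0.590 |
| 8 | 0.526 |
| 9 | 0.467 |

At 8 km, from the table: ρ = 0.526 kg/m³.
Weight W = mg = 6410 × 9.81 = 62882 N; in level flight L = W.
Dynamic pressure q = 0.5 × 0.526 × 181² = 8616 Pa.
Required CL = L/(qS) = 62882/(8616·66) = 0.1106.
CD = 0.0209 + 0.0546 × 0.1106² = 0.02157.
D = q·S·CD = 8616 × 66 × 0.02157 = 12260 N

D = 12300 N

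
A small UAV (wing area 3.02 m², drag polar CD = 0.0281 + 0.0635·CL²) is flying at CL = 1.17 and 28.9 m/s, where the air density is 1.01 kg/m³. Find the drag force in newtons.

CD = 0.0281 + 0.0635 × 1.17² = 0.115
D = ½ρv²S·CD = ½ × 1.01 × 28.9² × 3.02 × 0.115 = 147 N

D = 147 N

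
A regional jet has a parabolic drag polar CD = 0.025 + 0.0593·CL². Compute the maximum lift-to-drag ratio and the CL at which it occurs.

(L/D)max = 13, at CL = 0.649

For CD = CD0 + K·CL², (L/D)max occurs at CL* = √(CD0/K) and equals 1/(2√(K·CD0)).
(L/D)max = 1/(2√(0.0593 × 0.025)) = 1/(2 × 0.0385) = 13
CL* = √(0.025/0.0593) = 0.649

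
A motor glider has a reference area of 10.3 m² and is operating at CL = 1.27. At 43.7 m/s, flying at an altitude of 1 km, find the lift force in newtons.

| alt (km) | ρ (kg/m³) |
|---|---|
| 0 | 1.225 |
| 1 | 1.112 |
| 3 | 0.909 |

At 1 km, from the table: ρ = 1.112 kg/m³.
Dynamic pressure q = ½ρv² = ½ × 1.112 × 43.7² = 1062 Pa.
L = q·S·CL = 1062 × 10.3 × 1.27 = 13900 N ≈ 13.9 kN

L = 13900 N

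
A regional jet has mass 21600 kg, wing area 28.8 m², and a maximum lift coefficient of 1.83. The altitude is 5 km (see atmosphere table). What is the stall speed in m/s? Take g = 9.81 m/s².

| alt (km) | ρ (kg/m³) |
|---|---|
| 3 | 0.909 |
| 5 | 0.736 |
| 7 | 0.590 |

At 5 km, from the table: ρ = 0.736 kg/m³.
At stall, lift equals weight: L = W = m·g = 21600 × 9.81 = 2.119×10^5 N.
V_stall = √(2W/(ρ·S·CL,max)) = √(2 × 2.119×10^5 / (0.736 × 28.8 × 1.83))
V_stall = √10930 = 105 m/s

V_stall = 105 m/s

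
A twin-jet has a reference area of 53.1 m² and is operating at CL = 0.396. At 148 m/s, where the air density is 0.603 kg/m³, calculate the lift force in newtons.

L = 1.39×10^5 N

Dynamic pressure q = ½ρv² = ½ × 0.603 × 148² = 6604 Pa.
L = q·S·CL = 6604 × 53.1 × 0.396 = 1.39×10^5 N ≈ 139 kN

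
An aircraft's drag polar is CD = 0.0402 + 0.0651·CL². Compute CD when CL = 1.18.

CD = 0.131

CD = 0.0402 + 0.0651 × 1.18² = 0.0402 + 0.09065 = 0.131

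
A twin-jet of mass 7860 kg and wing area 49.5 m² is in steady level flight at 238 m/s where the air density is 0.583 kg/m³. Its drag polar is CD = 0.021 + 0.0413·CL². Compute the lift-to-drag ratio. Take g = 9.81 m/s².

Weight W = mg = 7860 × 9.81 = 77107 N; in level flight L = W.
q = ½ρv² = ½ × 0.583 × 238² = 16510 Pa.
CL = 2W/(ρv²S) = 2×77107/(0.583×238²×49.5) = 0.09434.
CD = 0.021 + 0.0413 × 0.09434² = 0.02137.
L/D = CL/CD = 0.09434 / 0.02137 = 4.42

L/D = 4.42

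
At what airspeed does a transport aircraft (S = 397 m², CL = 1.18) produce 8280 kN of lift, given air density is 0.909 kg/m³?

L = ½ρv²S·CL ⇒ v = √(2L/(ρ·S·CL))
v = √(2 × 8.28×10^6 / (0.909 × 397 × 1.18)) = √38890 = 197 m/s

v = 197 m/s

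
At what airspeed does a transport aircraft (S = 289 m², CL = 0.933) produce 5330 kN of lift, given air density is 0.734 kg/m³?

L = ½ρv²S·CL ⇒ v = √(2L/(ρ·S·CL))
v = √(2 × 5.33×10^6 / (0.734 × 289 × 0.933)) = √53860 = 232 m/s

v = 232 m/s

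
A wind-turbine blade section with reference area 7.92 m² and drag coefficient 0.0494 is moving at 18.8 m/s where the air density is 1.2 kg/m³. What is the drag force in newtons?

Dynamic pressure q = ½ρv² = ½ × 1.2 × 18.8² = 212.1 Pa.
D = q·S·CD = 212.1 × 7.92 × 0.0494 = 83 N

D = 83 N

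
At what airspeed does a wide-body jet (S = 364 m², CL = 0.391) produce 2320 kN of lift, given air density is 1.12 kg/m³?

L = ½ρv²S·CL ⇒ v = √(2L/(ρ·S·CL))
v = √(2 × 2.32×10^6 / (1.12 × 364 × 0.391)) = √29110 = 171 m/s

v = 171 m/s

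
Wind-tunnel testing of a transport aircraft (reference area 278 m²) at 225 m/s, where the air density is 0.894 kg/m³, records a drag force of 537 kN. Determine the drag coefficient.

CD = 0.0854

From D = ½ρv²S·CD, rearranging gives CD = 2D/(ρv²S).
CD = 2 × 5.37×10^5 / (0.894 × 225² × 278) = 0.0854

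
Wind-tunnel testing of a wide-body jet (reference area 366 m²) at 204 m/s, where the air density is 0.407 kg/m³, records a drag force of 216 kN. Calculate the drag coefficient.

From D = ½ρv²S·CD, rearranging gives CD = 2D/(ρv²S).
CD = 2 × 2.16×10^5 / (0.407 × 204² × 366) = 0.0697

CD = 0.0697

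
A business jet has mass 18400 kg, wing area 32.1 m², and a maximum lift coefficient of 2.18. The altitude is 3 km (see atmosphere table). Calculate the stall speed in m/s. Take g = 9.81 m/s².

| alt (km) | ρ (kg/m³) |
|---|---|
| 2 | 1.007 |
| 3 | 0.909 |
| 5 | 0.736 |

V_stall = 75.3 m/s

At 3 km, from the table: ρ = 0.909 kg/m³.
Weight W = mg = 18400 × 9.81 = 1.805×10^5 N.
From L = ½ρV²S·CL,max = W: V_stall = √(2W/(ρSCL,max)) = √(2·1.805×10^5/(0.909·32.1·2.18))
V_stall = √5675 = 75.3 m/s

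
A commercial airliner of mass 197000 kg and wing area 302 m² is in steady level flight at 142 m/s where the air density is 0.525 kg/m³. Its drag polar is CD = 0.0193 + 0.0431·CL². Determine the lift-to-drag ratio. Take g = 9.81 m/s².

Level flight ⇒ L = W = m·g = 197000 × 9.81 = 1.9326×10^6 N.
Dynamic pressure q = 0.5 × 0.525 × 142² = 5293 Pa.
CL = 2W/(ρv²S) = 2×1.9326×10^6/(0.525×142²×302) = 1.209.
CD = 0.0193 + 0.0431 × 1.209² = 0.0823.
L/D = CL/CD = 1.209 / 0.0823 = 14.7

L/D = 14.7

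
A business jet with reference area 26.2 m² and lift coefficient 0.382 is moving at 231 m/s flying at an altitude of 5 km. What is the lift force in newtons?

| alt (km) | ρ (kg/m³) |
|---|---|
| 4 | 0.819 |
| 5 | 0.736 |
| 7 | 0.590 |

At 5 km, from the table: ρ = 0.736 kg/m³.
Dynamic pressure q = ½ρv² = ½ × 0.736 × 231² = 19640 Pa.
L = q·S·CL = 19640 × 26.2 × 0.382 = 1.97×10^5 N ≈ 197 kN

L = 1.97×10^5 N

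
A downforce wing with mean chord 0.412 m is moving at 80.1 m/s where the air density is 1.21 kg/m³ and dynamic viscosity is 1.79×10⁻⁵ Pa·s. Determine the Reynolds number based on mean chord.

Re = ρ·v·c/μ = 1.21 × 80.1 × 0.412 / (1.79×10⁻⁵) = 2.23×10^6

Re = 2.23×10^6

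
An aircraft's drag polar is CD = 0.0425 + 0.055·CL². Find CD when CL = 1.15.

CD = 0.0425 + 0.055 × 1.15² = 0.0425 + 0.07274 = 0.115

CD = 0.115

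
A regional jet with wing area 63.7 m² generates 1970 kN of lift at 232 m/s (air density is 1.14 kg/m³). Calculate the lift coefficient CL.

CL = 1.01

From L = ½ρv²S·CL, rearranging gives CL = 2L/(ρv²S).
CL = 2 × 1.97×10^6 / (1.14 × 232² × 63.7) = 1.01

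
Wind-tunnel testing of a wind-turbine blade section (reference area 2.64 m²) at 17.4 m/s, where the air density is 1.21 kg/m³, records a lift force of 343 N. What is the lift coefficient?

CL = 0.709

From L = ½ρv²S·CL, rearranging gives CL = 2L/(ρv²S).
CL = 2 × 343 / (1.21 × 17.4² × 2.64) = 0.709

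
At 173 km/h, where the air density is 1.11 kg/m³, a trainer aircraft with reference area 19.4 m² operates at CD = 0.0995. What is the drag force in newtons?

Convert speed: v = 173 km/h ÷ 3.6 = 48.06 m/s.
Dynamic pressure q = ½ρv² = ½ × 1.11 × 48.06² = 1282 Pa.
D = q·S·CD = 1282 × 19.4 × 0.0995 = 2470 N

D = 2470 N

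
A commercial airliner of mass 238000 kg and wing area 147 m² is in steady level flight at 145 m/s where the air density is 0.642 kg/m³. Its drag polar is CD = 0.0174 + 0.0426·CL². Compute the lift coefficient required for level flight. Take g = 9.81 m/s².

CL = 2.35

Level flight ⇒ L = W = m·g = 238000 × 9.81 = 2.3348×10^6 N.
q = ½ρv² = ½ × 0.642 × 145² = 6749 Pa.
Required CL = L/(qS) = 2.3348×10^6/(6749·147) = 2.353.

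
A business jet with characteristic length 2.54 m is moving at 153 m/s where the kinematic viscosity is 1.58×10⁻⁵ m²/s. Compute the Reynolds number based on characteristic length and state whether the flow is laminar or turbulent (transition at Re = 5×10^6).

Re = v·c/ν = 153 × 2.54 / (1.58×10⁻⁵) = 2.46×10^7
Since 2.46×10^7 > 5×10^6, the flow is turbulent.

Re = 2.46×10^7 (turbulent)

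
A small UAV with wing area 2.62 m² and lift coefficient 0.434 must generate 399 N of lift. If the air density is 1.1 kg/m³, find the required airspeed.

L = ½ρv²S·CL ⇒ v = √(2L/(ρ·S·CL))
v = √(2 × 399 / (1.1 × 2.62 × 0.434)) = √638 = 25.3 m/s

v = 25.3 m/s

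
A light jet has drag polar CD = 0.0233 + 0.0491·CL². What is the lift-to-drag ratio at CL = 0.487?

L/D = 13.9

CD = 0.0233 + 0.0491 × 0.487² = 0.03494
L/D = CL/CD = 0.487 / 0.03494 = 13.9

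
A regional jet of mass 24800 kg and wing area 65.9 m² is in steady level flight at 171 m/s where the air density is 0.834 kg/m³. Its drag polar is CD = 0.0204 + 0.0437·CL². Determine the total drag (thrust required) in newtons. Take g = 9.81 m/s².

D = 19600 N

Level flight ⇒ L = W = m·g = 24800 × 9.81 = 2.4329×10^5 N.
Dynamic pressure q = 0.5 × 0.834 × 171² = 12190 Pa.
Required CL = L/(qS) = 2.4329×10^5/(12190·65.9) = 0.3028.
CD = 0.0204 + 0.0437 × 0.3028² = 0.02441.
D = q·S·CD = 12190 × 65.9 × 0.02441 = 19610 N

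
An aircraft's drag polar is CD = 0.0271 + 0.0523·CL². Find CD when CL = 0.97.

CD = 0.0763

CD = 0.0271 + 0.0523 × 0.97² = 0.0271 + 0.04921 = 0.0763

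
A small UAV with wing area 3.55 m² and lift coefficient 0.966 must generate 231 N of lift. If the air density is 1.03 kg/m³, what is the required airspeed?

v = 11.4 m/s

L = ½ρv²S·CL ⇒ v = √(2L/(ρ·S·CL))
v = √(2 × 231 / (1.03 × 3.55 × 0.966)) = √130.8 = 11.4 m/s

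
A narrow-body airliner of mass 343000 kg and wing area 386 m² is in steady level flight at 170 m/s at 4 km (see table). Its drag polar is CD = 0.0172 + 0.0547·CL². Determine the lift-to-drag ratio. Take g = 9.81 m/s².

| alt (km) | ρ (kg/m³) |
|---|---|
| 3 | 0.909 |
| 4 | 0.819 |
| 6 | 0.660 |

L/D = 15.7

At 4 km, from the table: ρ = 0.819 kg/m³.
In steady level flight, lift balances weight: W = mg = 343000 × 9.81 = 3.3648×10^6 N.
q = ½ρv² = ½ × 0.819 × 170² = 11830 Pa.
CL = 2W/(ρv²S) = 2×3.3648×10^6/(0.819×170²×386) = 0.7366.
CD = 0.0172 + 0.0547 × 0.7366² = 0.04688.
L/D = CL/CD = 0.7366 / 0.04688 = 15.7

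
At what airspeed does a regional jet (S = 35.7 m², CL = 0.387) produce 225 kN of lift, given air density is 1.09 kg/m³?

L = ½ρv²S·CL ⇒ v = √(2L/(ρ·S·CL))
v = √(2 × 2.25×10^5 / (1.09 × 35.7 × 0.387)) = √29880 = 173 m/s

v = 173 m/s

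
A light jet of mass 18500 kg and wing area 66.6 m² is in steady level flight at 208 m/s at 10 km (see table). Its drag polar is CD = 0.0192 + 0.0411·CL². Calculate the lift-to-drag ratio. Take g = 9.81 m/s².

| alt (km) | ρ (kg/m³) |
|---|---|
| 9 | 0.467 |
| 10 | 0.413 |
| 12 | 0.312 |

L/D = 13.2

At 10 km, from the table: ρ = 0.413 kg/m³.
Level flight ⇒ L = W = m·g = 18500 × 9.81 = 1.8148×10^5 N.
Dynamic pressure q = 0.5 × 0.413 × 208² = 8934 Pa.
Required CL = L/(qS) = 1.8148×10^5/(8934·66.6) = 0.305.
CD = 0.0192 + 0.0411 × 0.305² = 0.02302.
L/D = CL/CD = 0.305 / 0.02302 = 13.2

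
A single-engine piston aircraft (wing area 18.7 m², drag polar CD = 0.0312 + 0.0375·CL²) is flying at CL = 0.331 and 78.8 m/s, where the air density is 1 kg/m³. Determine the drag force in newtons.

CD = 0.0312 + 0.0375 × 0.331² = 0.03531
D = ½ρv²S·CD = ½ × 1 × 78.8² × 18.7 × 0.03531 = 2050 N

D = 2050 N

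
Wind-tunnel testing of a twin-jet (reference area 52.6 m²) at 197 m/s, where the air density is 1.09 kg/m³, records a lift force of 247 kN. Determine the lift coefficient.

CL = 0.222

From L = ½ρv²S·CL, rearranging gives CL = 2L/(ρv²S).
CL = 2 × 2.47×10^5 / (1.09 × 197² × 52.6) = 0.222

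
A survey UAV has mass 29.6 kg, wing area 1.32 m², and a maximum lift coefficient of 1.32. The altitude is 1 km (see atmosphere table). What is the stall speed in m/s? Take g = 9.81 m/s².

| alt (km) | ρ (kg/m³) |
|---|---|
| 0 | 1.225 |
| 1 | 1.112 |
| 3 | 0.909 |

V_stall = 17.3 m/s

At 1 km, from the table: ρ = 1.112 kg/m³.
At stall, lift equals weight: L = W = m·g = 29.6 × 9.81 = 290.4 N.
V_stall = √(2W/(ρ·S·CL,max)) = √(2 × 290.4 / (1.112 × 1.32 × 1.32))
V_stall = √299.7 = 17.3 m/s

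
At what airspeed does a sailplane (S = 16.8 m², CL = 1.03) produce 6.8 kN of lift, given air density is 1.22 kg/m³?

v = 25.4 m/s

L = ½ρv²S·CL ⇒ v = √(2L/(ρ·S·CL))
v = √(2 × 6800 / (1.22 × 16.8 × 1.03)) = √644.2 = 25.4 m/s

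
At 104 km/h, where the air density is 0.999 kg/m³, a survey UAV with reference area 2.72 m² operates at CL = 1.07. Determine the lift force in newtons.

Convert speed: v = 104 km/h ÷ 3.6 = 28.89 m/s.
L = ½ρv²S·CL = ½ × 0.999 × 28.89² × 2.72 × 1.07 = 1210 N

L = 1210 N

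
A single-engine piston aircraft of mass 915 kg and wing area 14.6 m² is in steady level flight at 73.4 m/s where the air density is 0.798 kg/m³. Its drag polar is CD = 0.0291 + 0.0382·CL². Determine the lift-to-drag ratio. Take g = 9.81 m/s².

L/D = 8.88

Level flight ⇒ L = W = m·g = 915 × 9.81 = 8976.1 N.
q = ½ρv² = ½ × 0.798 × 73.4² = 2150 Pa.
CL = 2W/(ρv²S) = 2×8976.1/(0.798×73.4²×14.6) = 0.286.
CD = 0.0291 + 0.0382 × 0.286² = 0.03222.
L/D = CL/CD = 0.286 / 0.03222 = 8.88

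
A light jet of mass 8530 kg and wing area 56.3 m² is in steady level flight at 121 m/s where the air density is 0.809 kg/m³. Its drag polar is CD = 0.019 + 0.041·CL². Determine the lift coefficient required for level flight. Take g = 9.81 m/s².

CL = 0.251

Weight W = mg = 8530 × 9.81 = 83679 N; in level flight L = W.
q = ½ρv² = ½ × 0.809 × 121² = 5922 Pa.
CL = W/(q·S) = 83679 / (5922 × 56.3) = 0.251.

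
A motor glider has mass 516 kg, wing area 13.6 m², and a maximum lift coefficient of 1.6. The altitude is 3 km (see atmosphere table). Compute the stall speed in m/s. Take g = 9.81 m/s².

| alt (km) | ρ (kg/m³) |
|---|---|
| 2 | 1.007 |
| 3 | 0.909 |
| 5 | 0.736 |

V_stall = 22.6 m/s

At 3 km, from the table: ρ = 0.909 kg/m³.
At stall, lift equals weight: L = W = m·g = 516 × 9.81 = 5062 N.
From L = ½ρV²S·CL,max = W: V_stall = √(2W/(ρSCL,max)) = √(2·5062/(0.909·13.6·1.6))
V_stall = √511.8 = 22.6 m/s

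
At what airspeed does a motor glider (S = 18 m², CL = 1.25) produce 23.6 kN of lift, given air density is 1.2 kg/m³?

v = 41.8 m/s

L = ½ρv²S·CL ⇒ v = √(2L/(ρ·S·CL))
v = √(2 × 23600 / (1.2 × 18 × 1.25)) = √1748 = 41.8 m/s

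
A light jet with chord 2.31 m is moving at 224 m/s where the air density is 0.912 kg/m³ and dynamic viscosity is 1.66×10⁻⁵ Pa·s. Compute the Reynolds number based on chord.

Re = ρ·v·c/μ = 0.912 × 224 × 2.31 / (1.66×10⁻⁵) = 2.84×10^7

Re = 2.84×10^7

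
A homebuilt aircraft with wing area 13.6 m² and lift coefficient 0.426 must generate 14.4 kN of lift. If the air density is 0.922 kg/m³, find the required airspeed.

L = ½ρv²S·CL ⇒ v = √(2L/(ρ·S·CL))
v = √(2 × 14400 / (0.922 × 13.6 × 0.426)) = √5392 = 73.4 m/s

v = 73.4 m/s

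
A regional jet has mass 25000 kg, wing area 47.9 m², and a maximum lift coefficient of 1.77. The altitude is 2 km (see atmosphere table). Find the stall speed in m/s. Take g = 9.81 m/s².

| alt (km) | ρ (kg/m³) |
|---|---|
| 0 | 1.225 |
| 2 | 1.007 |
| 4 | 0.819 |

V_stall = 75.8 m/s

At 2 km, from the table: ρ = 1.007 kg/m³.
Stall occurs when L = W at CL,max. W = mg = 25000 × 9.81 = 2.452×10^5 N.
From L = ½ρV²S·CL,max = W: V_stall = √(2W/(ρSCL,max)) = √(2·2.452×10^5/(1.007·47.9·1.77))
V_stall = √5745 = 75.8 m/s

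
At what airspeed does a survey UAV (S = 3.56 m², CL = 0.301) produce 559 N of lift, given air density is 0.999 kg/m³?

L = ½ρv²S·CL ⇒ v = √(2L/(ρ·S·CL))
v = √(2 × 559 / (0.999 × 3.56 × 0.301)) = √1044 = 32.3 m/s

v = 32.3 m/s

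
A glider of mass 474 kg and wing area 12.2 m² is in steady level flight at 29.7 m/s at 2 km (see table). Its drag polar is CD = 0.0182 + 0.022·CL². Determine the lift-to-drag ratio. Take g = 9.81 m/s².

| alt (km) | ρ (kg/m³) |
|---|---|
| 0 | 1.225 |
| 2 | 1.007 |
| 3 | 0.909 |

L/D = 24.9

At 2 km, from the table: ρ = 1.007 kg/m³.
Weight W = mg = 474 × 9.81 = 4649.9 N; in level flight L = W.
Dynamic pressure q = 0.5 × 1.007 × 29.7² = 444.1 Pa.
CL = W/(q·S) = 4649.9 / (444.1 × 12.2) = 0.8582.
CD = 0.0182 + 0.022 × 0.8582² = 0.0344.
L/D = CL/CD = 0.8582 / 0.0344 = 24.9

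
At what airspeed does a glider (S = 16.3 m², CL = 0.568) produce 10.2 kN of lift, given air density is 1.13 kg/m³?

L = ½ρv²S·CL ⇒ v = √(2L/(ρ·S·CL))
v = √(2 × 10200 / (1.13 × 16.3 × 0.568)) = √1950 = 44.2 m/s

v = 44.2 m/s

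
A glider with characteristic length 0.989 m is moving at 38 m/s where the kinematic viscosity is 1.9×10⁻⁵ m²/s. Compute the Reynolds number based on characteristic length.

Re = 1.98×10^6

Re = v·c/ν = 38 × 0.989 / (1.9×10⁻⁵) = 1.98×10^6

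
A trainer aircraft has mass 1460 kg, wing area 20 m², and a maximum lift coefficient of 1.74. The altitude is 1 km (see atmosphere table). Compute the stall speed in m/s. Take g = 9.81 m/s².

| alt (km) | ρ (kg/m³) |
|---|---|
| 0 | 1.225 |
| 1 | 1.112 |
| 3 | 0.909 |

V_stall = 27.2 m/s

At 1 km, from the table: ρ = 1.112 kg/m³.
Weight W = mg = 1460 × 9.81 = 14320 N.
From L = ½ρV²S·CL,max = W: V_stall = √(2W/(ρSCL,max)) = √(2·14320/(1.112·20·1.74))
V_stall = √740.2 = 27.2 m/s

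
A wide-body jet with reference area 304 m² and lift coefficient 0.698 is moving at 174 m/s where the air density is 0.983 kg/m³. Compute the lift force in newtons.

L = 3.16×10^6 N

L = ½ρv²S·CL = ½ × 0.983 × 174² × 304 × 0.698 = 3.16×10^6 N ≈ 3160 kN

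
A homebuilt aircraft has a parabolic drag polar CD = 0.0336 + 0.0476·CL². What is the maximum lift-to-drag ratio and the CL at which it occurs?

(L/D)max = 12.5, at CL = 0.84

For CD = CD0 + K·CL², (L/D)max occurs at CL* = √(CD0/K) and equals 1/(2√(K·CD0)).
(L/D)max = 1/(2√(0.0476 × 0.0336)) = 1/(2 × 0.03999) = 12.5
CL* = √(0.0336/0.0476) = 0.84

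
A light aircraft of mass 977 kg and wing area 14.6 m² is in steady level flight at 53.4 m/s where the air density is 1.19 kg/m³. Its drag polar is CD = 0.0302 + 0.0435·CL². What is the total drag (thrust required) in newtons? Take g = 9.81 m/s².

Weight W = mg = 977 × 9.81 = 9584.4 N; in level flight L = W.
Dynamic pressure q = 0.5 × 1.19 × 53.4² = 1697 Pa.
CL = 2W/(ρv²S) = 2×9584.4/(1.19×53.4²×14.6) = 0.3869.
CD = 0.0302 + 0.0435 × 0.3869² = 0.03671.
D = q·S·CD = 1697 × 14.6 × 0.03671 = 909.4 N

D = 909 N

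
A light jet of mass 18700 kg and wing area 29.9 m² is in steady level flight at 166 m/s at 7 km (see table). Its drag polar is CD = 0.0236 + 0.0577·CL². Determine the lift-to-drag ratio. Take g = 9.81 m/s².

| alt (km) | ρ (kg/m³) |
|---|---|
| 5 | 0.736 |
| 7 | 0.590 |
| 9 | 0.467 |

At 7 km, from the table: ρ = 0.590 kg/m³.
In steady level flight, lift balances weight: W = mg = 18700 × 9.81 = 1.8345×10^5 N.
q = ½ρv² = ½ × 0.59 × 166² = 8129 Pa.
CL = 2W/(ρv²S) = 2×1.8345×10^5/(0.59×166²×29.9) = 0.7547.
CD = 0.0236 + 0.0577 × 0.7547² = 0.05647.
L/D = CL/CD = 0.7547 / 0.05647 = 13.4

L/D = 13.4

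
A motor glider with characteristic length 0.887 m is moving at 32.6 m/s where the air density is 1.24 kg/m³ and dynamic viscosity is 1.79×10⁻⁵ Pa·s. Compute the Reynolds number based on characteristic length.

Re = 2×10^6

Re = ρ·v·c/μ = 1.24 × 32.6 × 0.887 / (1.79×10⁻⁵) = 2×10^6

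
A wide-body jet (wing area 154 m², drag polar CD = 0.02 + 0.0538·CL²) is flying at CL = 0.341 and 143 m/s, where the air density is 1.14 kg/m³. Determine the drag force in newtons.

CD = 0.02 + 0.0538 × 0.341² = 0.02626
D = ½ρv²S·CD = ½ × 1.14 × 143² × 154 × 0.02626 = 47100 N

D = 47100 N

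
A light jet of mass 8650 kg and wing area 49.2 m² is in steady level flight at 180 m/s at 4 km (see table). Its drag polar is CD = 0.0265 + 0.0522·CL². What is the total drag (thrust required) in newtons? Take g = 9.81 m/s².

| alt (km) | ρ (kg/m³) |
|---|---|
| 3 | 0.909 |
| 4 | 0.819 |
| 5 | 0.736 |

D = 17900 N

At 4 km, from the table: ρ = 0.819 kg/m³.
Weight W = mg = 8650 × 9.81 = 84856 N; in level flight L = W.
q = ½ρv² = ½ × 0.819 × 180² = 13270 Pa.
CL = W/(q·S) = 84856 / (13270 × 49.2) = 0.13.
CD = 0.0265 + 0.0522 × 0.13² = 0.02738.
D = q·S·CD = 13270 × 49.2 × 0.02738 = 17870 N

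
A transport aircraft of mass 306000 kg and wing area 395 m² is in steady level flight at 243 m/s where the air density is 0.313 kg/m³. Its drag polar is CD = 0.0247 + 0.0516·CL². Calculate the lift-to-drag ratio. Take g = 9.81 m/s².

In steady level flight, lift balances weight: W = mg = 306000 × 9.81 = 3.0019×10^6 N.
q = ½ρv² = ½ × 0.313 × 243² = 9241 Pa.
CL = W/(q·S) = 3.0019×10^6 / (9241 × 395) = 0.8224.
CD = 0.0247 + 0.0516 × 0.8224² = 0.0596.
L/D = CL/CD = 0.8224 / 0.0596 = 13.8

L/D = 13.8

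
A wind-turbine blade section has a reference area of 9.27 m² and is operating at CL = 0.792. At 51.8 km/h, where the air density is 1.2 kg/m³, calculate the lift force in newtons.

Convert speed: v = 51.8 km/h ÷ 3.6 = 14.39 m/s.
Dynamic pressure q = ½ρv² = ½ × 1.2 × 14.39² = 124.2 Pa.
L = q·S·CL = 124.2 × 9.27 × 0.792 = 912 N

L = 912 N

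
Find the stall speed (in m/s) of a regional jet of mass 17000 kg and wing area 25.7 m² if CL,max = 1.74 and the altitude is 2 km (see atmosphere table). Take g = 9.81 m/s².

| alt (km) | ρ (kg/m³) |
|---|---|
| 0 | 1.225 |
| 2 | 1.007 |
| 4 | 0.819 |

V_stall = 86.1 m/s

At 2 km, from the table: ρ = 1.007 kg/m³.
Weight W = mg = 17000 × 9.81 = 1.668×10^5 N.
V_stall = √(2W/(ρ·S·CL,max)) = √(2 × 1.668×10^5 / (1.007 × 25.7 × 1.74))
V_stall = √7407 = 86.1 m/s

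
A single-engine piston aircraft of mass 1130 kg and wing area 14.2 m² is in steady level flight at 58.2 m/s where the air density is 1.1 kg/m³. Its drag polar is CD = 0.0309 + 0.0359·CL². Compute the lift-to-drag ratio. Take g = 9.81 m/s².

L/D = 11.3

Weight W = mg = 1130 × 9.81 = 11085 N; in level flight L = W.
q = ½ρv² = ½ × 1.1 × 58.2² = 1863 Pa.
CL = W/(q·S) = 11085 / (1863 × 14.2) = 0.419.
CD = 0.0309 + 0.0359 × 0.419² = 0.0372.
L/D = CL/CD = 0.419 / 0.0372 = 11.3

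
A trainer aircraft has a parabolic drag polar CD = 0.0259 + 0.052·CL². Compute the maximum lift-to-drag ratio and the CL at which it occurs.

For CD = CD0 + K·CL², (L/D)max occurs at CL* = √(CD0/K) and equals 1/(2√(K·CD0)).
(L/D)max = 1/(2√(0.052 × 0.0259)) = 1/(2 × 0.0367) = 13.6
CL* = √(0.0259/0.052) = 0.706

(L/D)max = 13.6, at CL = 0.706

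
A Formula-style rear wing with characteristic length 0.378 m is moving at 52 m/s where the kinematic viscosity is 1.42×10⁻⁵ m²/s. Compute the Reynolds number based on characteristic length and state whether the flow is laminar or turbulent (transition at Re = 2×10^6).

Re = 1.38×10^6 (laminar)

Re = v·c/ν = 52 × 0.378 / (1.42×10⁻⁵) = 1.38×10^6
Since 1.38×10^6 < 2×10^6, the flow is laminar.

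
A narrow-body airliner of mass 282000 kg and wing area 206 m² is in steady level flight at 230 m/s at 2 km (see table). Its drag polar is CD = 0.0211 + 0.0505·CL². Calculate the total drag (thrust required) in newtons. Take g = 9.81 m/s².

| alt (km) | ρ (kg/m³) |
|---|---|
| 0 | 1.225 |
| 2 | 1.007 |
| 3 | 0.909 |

At 2 km, from the table: ρ = 1.007 kg/m³.
Weight W = mg = 282000 × 9.81 = 2.7664×10^6 N; in level flight L = W.
q = ½ρv² = ½ × 1.007 × 230² = 26640 Pa.
CL = W/(q·S) = 2.7664×10^6 / (26640 × 206) = 0.5042.
CD = 0.0211 + 0.0505 × 0.5042² = 0.03394.
D = q·S·CD = 26640 × 206 × 0.03394 = 1.862×10^5 N

D = 1.86×10^5 N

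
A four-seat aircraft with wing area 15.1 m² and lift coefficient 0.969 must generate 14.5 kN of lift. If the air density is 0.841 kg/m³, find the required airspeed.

L = ½ρv²S·CL ⇒ v = √(2L/(ρ·S·CL))
v = √(2 × 14500 / (0.841 × 15.1 × 0.969)) = √2357 = 48.5 m/s

v = 48.5 m/s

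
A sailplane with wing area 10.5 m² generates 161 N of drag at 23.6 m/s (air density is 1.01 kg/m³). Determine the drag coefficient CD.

From D = ½ρv²S·CD, rearranging gives CD = 2D/(ρv²S).
CD = 2 × 161 / (1.01 × 23.6² × 10.5) = 0.0545

CD = 0.0545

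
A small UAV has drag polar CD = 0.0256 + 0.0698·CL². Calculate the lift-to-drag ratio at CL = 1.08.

CD = 0.0256 + 0.0698 × 1.08² = 0.107
L/D = CL/CD = 1.08 / 0.107 = 10.1

L/D = 10.1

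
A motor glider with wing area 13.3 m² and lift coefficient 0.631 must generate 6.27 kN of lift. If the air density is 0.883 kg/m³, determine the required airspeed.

L = ½ρv²S·CL ⇒ v = √(2L/(ρ·S·CL))
v = √(2 × 6270 / (0.883 × 13.3 × 0.631)) = √1692 = 41.1 m/s

v = 41.1 m/s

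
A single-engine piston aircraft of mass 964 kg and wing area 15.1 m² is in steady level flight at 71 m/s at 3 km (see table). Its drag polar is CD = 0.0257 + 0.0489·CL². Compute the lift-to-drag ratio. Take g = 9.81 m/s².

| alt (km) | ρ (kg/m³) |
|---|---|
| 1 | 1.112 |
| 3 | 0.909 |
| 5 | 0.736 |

L/D = 9.31

At 3 km, from the table: ρ = 0.909 kg/m³.
In steady level flight, lift balances weight: W = mg = 964 × 9.81 = 9456.8 N.
Dynamic pressure q = 0.5 × 0.909 × 71² = 2291 Pa.
CL = W/(q·S) = 9456.8 / (2291 × 15.1) = 0.2733.
CD = 0.0257 + 0.0489 × 0.2733² = 0.02935.
L/D = CL/CD = 0.2733 / 0.02935 = 9.31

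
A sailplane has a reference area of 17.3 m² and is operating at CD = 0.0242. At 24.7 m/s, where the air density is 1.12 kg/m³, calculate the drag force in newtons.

D = 143 N

D = ½ρv²S·CD = ½ × 1.12 × 24.7² × 17.3 × 0.0242 = 143 N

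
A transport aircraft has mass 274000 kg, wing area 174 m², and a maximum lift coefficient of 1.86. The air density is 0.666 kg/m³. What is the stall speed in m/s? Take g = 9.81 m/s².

Stall occurs when L = W at CL,max. W = mg = 274000 × 9.81 = 2.688×10^6 N.
V_stall = √(2W/(ρ·S·CL,max)) = √(2 × 2.688×10^6 / (0.666 × 174 × 1.86))
V_stall = √24940 = 158 m/s

V_stall = 158 m/s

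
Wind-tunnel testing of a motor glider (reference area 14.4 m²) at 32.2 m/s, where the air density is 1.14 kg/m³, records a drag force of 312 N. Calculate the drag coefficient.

CD = 0.0367

From D = ½ρv²S·CD, rearranging gives CD = 2D/(ρv²S).
CD = 2 × 312 / (1.14 × 32.2² × 14.4) = 0.0367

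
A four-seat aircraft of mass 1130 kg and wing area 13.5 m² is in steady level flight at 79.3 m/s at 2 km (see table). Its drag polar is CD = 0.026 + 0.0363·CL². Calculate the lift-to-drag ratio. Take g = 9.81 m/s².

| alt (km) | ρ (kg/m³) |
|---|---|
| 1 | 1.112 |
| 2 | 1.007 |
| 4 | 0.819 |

At 2 km, from the table: ρ = 1.007 kg/m³.
Weight W = mg = 1130 × 9.81 = 11085 N; in level flight L = W.
Dynamic pressure q = 0.5 × 1.007 × 79.3² = 3166 Pa.
CL = 2W/(ρv²S) = 2×11085/(1.007×79.3²×13.5) = 0.2593.
CD = 0.026 + 0.0363 × 0.2593² = 0.02844.
L/D = CL/CD = 0.2593 / 0.02844 = 9.12

L/D = 9.12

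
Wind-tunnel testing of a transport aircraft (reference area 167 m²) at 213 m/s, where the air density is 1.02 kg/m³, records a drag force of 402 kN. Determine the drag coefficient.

CD = 0.104

From D = ½ρv²S·CD, rearranging gives CD = 2D/(ρv²S).
CD = 2 × 4.02×10^5 / (1.02 × 213² × 167) = 0.104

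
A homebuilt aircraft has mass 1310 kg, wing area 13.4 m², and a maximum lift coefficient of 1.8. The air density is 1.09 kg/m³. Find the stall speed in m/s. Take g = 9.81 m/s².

Stall occurs when L = W at CL,max. W = mg = 1310 × 9.81 = 12850 N.
V_stall = √(2W/(ρ·S·CL,max)) = √(2 × 12850 / (1.09 × 13.4 × 1.8))
V_stall = √977.6 = 31.3 m/s

V_stall = 31.3 m/s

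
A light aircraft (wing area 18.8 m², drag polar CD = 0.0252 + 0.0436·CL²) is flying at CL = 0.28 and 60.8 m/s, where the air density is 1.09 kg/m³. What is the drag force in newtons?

CD = 0.0252 + 0.0436 × 0.28² = 0.02862
D = ½ρv²S·CD = ½ × 1.09 × 60.8² × 18.8 × 0.02862 = 1080 N

D = 1080 N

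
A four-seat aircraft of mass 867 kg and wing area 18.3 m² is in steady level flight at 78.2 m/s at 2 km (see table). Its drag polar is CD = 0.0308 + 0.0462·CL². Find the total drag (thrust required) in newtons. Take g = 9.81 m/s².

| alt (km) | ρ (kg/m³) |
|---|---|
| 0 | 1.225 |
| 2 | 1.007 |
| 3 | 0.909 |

D = 1790 N

At 2 km, from the table: ρ = 1.007 kg/m³.
In steady level flight, lift balances weight: W = mg = 867 × 9.81 = 8505.3 N.
q = ½ρv² = ½ × 1.007 × 78.2² = 3079 Pa.
Required CL = L/(qS) = 8505.3/(3079·18.3) = 0.1509.
CD = 0.0308 + 0.0462 × 0.1509² = 0.03185.
D = q·S·CD = 3079 × 18.3 × 0.03185 = 1795 N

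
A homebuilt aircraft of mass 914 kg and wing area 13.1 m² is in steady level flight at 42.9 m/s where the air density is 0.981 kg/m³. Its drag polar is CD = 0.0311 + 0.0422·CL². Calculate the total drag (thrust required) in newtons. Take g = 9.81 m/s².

D = 655 N

Weight W = mg = 914 × 9.81 = 8966.3 N; in level flight L = W.
Dynamic pressure q = 0.5 × 0.981 × 42.9² = 902.7 Pa.
CL = 2W/(ρv²S) = 2×8966.3/(0.981×42.9²×13.1) = 0.7582.
CD = 0.0311 + 0.0422 × 0.7582² = 0.05536.
D = q·S·CD = 902.7 × 13.1 × 0.05536 = 654.7 N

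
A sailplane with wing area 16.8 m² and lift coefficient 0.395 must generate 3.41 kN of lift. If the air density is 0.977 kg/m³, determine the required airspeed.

v = 32.4 m/s

L = ½ρv²S·CL ⇒ v = √(2L/(ρ·S·CL))
v = √(2 × 3410 / (0.977 × 16.8 × 0.395)) = √1052 = 32.4 m/s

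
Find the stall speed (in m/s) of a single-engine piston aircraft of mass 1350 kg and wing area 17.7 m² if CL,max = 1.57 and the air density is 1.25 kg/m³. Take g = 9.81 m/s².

V_stall = 27.6 m/s

At stall, lift equals weight: L = W = m·g = 1350 × 9.81 = 13240 N.
V_stall = √(2W/(ρ·S·CL,max)) = √(2 × 13240 / (1.25 × 17.7 × 1.57))
V_stall = √762.5 = 27.6 m/s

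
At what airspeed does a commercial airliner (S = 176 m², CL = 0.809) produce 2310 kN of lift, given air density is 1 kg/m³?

v = 180 m/s

L = ½ρv²S·CL ⇒ v = √(2L/(ρ·S·CL))
v = √(2 × 2.31×10^6 / (1 × 176 × 0.809)) = √32450 = 180 m/s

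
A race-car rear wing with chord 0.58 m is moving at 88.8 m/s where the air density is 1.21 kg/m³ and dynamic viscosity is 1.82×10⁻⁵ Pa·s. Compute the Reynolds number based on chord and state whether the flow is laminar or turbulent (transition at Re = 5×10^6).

Re = ρ·v·c/μ = 1.21 × 88.8 × 0.58 / (1.82×10⁻⁵) = 3.42×10^6
Since 3.42×10^6 < 5×10^6, the flow is laminar.

Re = 3.42×10^6 (laminar)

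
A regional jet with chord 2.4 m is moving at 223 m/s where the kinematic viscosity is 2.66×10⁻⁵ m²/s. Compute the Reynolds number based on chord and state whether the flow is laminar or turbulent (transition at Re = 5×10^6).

Re = 2.01×10^7 (turbulent)

Re = v·c/ν = 223 × 2.4 / (2.66×10⁻⁵) = 2.01×10^7
Since 2.01×10^7 > 5×10^6, the flow is turbulent.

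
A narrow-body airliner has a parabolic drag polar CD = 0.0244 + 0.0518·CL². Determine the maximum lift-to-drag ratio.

For CD = CD0 + K·CL², (L/D)max occurs at CL* = √(CD0/K) and equals 1/(2√(K·CD0)).
(L/D)max = 1/(2√(0.0518 × 0.0244)) = 1/(2 × 0.03555) = 14.1

(L/D)max = 14.1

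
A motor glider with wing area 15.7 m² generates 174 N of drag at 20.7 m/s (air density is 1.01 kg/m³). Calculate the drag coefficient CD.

From D = ½ρv²S·CD, rearranging gives CD = 2D/(ρv²S).
CD = 2 × 174 / (1.01 × 20.7² × 15.7) = 0.0512

CD = 0.0512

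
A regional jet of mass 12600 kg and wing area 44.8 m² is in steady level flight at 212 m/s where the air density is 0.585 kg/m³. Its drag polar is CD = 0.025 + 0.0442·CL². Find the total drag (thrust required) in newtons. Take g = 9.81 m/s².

In steady level flight, lift balances weight: W = mg = 12600 × 9.81 = 1.2361×10^5 N.
q = ½ρv² = ½ × 0.585 × 212² = 13150 Pa.
Required CL = L/(qS) = 1.2361×10^5/(13150·44.8) = 0.2099.
CD = 0.025 + 0.0442 × 0.2099² = 0.02695.
D = q·S·CD = 13150 × 44.8 × 0.02695 = 15870 N

D = 15900 N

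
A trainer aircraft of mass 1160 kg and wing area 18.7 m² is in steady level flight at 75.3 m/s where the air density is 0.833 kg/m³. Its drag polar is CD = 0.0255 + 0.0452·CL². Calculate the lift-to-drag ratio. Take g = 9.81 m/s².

Level flight ⇒ L = W = m·g = 1160 × 9.81 = 11380 N.
Dynamic pressure q = 0.5 × 0.833 × 75.3² = 2362 Pa.
Required CL = L/(qS) = 11380/(2362·18.7) = 0.2577.
CD = 0.0255 + 0.0452 × 0.2577² = 0.0285.
L/D = CL/CD = 0.2577 / 0.0285 = 9.04

L/D = 9.04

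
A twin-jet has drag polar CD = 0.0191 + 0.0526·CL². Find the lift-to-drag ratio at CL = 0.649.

CD = 0.0191 + 0.0526 × 0.649² = 0.04126
L/D = CL/CD = 0.649 / 0.04126 = 15.7

L/D = 15.7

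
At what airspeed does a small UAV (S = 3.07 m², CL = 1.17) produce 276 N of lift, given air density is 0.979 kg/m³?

L = ½ρv²S·CL ⇒ v = √(2L/(ρ·S·CL))
v = √(2 × 276 / (0.979 × 3.07 × 1.17)) = √157 = 12.5 m/s

v = 12.5 m/s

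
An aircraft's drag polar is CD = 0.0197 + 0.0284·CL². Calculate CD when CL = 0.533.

CD = 0.0197 + 0.0284 × 0.533² = 0.0197 + 0.008068 = 0.0278

CD = 0.0278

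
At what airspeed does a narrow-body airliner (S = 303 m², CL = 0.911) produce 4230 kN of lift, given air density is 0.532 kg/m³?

L = ½ρv²S·CL ⇒ v = √(2L/(ρ·S·CL))
v = √(2 × 4.23×10^6 / (0.532 × 303 × 0.911)) = √57610 = 240 m/s

v = 240 m/s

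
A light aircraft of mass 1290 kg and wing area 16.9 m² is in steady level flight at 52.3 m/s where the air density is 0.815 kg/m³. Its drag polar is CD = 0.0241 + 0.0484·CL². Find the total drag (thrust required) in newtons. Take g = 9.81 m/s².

In steady level flight, lift balances weight: W = mg = 1290 × 9.81 = 12655 N.
q = ½ρv² = ½ × 0.815 × 52.3² = 1115 Pa.
CL = W/(q·S) = 12655 / (1115 × 16.9) = 0.6718.
CD = 0.0241 + 0.0484 × 0.6718² = 0.04594.
D = q·S·CD = 1115 × 16.9 × 0.04594 = 865.5 N

D = 865 N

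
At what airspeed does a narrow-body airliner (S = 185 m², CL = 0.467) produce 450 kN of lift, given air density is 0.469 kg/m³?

L = ½ρv²S·CL ⇒ v = √(2L/(ρ·S·CL))
v = √(2 × 4.5×10^5 / (0.469 × 185 × 0.467)) = √22210 = 149 m/s

v = 149 m/s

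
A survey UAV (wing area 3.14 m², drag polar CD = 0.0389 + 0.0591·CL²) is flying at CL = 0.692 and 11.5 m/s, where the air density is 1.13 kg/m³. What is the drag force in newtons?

CD = 0.0389 + 0.0591 × 0.692² = 0.0672
D = ½ρv²S·CD = ½ × 1.13 × 11.5² × 3.14 × 0.0672 = 15.8 N

D = 15.8 N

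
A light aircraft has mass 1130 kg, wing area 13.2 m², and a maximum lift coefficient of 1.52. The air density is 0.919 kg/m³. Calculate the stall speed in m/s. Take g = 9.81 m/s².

Stall occurs when L = W at CL,max. W = mg = 1130 × 9.81 = 11090 N.
From L = ½ρV²S·CL,max = W: V_stall = √(2W/(ρSCL,max)) = √(2·11090/(0.919·13.2·1.52))
V_stall = √1202 = 34.7 m/s

V_stall = 34.7 m/s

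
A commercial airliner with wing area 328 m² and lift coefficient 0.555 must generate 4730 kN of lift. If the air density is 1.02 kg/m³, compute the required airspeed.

v = 226 m/s

L = ½ρv²S·CL ⇒ v = √(2L/(ρ·S·CL))
v = √(2 × 4.73×10^6 / (1.02 × 328 × 0.555)) = √50950 = 226 m/s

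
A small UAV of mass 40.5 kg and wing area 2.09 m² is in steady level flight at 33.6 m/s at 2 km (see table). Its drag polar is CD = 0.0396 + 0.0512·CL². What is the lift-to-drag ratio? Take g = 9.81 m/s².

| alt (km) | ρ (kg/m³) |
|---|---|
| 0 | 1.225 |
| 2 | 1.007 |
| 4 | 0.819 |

At 2 km, from the table: ρ = 1.007 kg/m³.
In steady level flight, lift balances weight: W = mg = 40.5 × 9.81 = 397.31 N.
q = ½ρv² = ½ × 1.007 × 33.6² = 568.4 Pa.
CL = 2W/(ρv²S) = 2×397.31/(1.007×33.6²×2.09) = 0.3344.
CD = 0.0396 + 0.0512 × 0.3344² = 0.04533.
L/D = CL/CD = 0.3344 / 0.04533 = 7.38

L/D = 7.38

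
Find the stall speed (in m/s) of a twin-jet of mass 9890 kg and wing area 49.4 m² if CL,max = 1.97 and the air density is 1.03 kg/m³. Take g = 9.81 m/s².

V_stall = 44 m/s

At stall, lift equals weight: L = W = m·g = 9890 × 9.81 = 97020 N.
V_stall = √(2W/(ρ·S·CL,max)) = √(2 × 97020 / (1.03 × 49.4 × 1.97))
V_stall = √1936 = 44 m/s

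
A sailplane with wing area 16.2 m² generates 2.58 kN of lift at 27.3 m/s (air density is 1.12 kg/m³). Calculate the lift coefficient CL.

CL = 0.382

From L = ½ρv²S·CL, rearranging gives CL = 2L/(ρv²S).
CL = 2 × 2580 / (1.12 × 27.3² × 16.2) = 0.382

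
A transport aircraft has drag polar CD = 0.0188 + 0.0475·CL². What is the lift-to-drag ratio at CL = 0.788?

CD = 0.0188 + 0.0475 × 0.788² = 0.04829
L/D = CL/CD = 0.788 / 0.04829 = 16.3

L/D = 16.3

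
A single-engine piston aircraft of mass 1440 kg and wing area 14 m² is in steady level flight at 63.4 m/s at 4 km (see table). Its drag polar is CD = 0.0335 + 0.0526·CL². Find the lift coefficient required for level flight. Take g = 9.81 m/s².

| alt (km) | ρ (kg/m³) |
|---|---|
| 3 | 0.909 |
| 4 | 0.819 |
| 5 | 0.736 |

CL = 0.613

At 4 km, from the table: ρ = 0.819 kg/m³.
Weight W = mg = 1440 × 9.81 = 14126 N; in level flight L = W.
q = ½ρv² = ½ × 0.819 × 63.4² = 1646 Pa.
CL = W/(q·S) = 14126 / (1646 × 14) = 0.613.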